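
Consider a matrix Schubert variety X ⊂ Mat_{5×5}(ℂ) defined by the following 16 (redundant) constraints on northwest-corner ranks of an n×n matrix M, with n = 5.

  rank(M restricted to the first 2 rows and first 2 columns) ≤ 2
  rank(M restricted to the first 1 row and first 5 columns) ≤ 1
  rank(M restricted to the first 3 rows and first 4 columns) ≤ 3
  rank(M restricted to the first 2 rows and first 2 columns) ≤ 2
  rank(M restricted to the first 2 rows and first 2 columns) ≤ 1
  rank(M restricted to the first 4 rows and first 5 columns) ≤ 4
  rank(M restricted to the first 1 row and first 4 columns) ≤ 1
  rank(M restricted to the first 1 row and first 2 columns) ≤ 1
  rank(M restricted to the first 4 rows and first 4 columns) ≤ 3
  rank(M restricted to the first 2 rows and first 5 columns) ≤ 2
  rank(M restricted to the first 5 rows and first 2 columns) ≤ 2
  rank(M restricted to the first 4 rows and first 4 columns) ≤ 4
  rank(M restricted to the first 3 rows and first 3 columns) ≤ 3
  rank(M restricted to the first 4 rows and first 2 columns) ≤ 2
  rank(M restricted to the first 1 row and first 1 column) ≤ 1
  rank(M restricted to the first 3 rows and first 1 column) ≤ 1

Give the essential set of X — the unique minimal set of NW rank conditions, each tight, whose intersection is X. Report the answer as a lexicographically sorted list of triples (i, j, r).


The tightest implied rank at each (i,j), from the 16 conditions:

  row 1: 1  1  1  1  1
  row 2: 1  1  2  2  2
  row 3: 1  2  3  3  3
  row 4: 1  2  3  3  4
  row 5: 1  2  3  4  5

giving w = (1, 3, 2, 5, 4) via Δ²R.

2 SE-corners of the 2-cell Rothe diagram give Ess(w):

[(2, 2, 1), (4, 4, 3)]


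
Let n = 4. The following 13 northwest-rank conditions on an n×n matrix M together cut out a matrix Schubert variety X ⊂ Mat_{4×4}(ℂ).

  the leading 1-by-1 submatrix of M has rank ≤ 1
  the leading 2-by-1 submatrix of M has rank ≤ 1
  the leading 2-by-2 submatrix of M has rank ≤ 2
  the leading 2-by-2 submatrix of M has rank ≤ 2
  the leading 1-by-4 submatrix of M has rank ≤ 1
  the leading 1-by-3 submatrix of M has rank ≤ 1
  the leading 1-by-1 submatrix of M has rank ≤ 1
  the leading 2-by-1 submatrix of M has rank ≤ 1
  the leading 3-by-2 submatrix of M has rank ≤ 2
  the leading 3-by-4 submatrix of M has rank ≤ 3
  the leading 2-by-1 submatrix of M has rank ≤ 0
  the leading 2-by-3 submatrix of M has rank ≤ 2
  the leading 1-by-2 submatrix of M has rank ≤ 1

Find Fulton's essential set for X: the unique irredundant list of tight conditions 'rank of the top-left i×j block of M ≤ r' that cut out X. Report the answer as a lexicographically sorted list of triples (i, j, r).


Computing R[i][j] = min implied NW-rank bound (n=4, 13 conditions):

  R[1]: 0, 1, 1, 1
  R[2]: 0, 1, 2, 2
  R[3]: 1, 2, 3, 3
  R[4]: 1, 2, 3, 4

the unique w with this rank table is (2, 3, 1, 4).

Rothe diagram D(w) (2 cells), 1 SE-corner (essential condition):

[(2, 1, 0)]


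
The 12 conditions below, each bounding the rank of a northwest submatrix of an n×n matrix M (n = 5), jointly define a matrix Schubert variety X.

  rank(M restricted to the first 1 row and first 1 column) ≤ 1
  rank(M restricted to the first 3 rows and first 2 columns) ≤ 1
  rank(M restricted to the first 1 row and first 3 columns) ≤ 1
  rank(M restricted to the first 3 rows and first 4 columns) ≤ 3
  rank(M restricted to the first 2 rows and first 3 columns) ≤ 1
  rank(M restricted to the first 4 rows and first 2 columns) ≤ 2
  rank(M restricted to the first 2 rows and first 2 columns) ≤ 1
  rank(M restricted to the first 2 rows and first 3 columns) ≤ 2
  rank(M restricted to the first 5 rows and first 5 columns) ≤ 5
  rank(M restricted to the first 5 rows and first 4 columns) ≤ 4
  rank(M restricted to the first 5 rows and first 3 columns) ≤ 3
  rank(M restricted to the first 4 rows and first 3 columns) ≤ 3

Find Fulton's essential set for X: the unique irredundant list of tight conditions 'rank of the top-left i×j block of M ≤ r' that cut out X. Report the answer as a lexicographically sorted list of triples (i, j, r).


Rank table r_w(5×5) implied by the 12 constraints:

  i=1: 1, 1, 1, 1, 1
  i=2: 1, 1, 1, 2, 2
  i=3: 1, 1, 2, 3, 3
  i=4: 1, 2, 3, 4, 4
  i=5: 1, 2, 3, 4, 5

reading off 1-entries of Δ²R: w = (1, 4, 3, 2, 5).

ℓ(w)=3; the 2 essential cells (i,j,r):

[(2, 3, 1), (3, 2, 1)]


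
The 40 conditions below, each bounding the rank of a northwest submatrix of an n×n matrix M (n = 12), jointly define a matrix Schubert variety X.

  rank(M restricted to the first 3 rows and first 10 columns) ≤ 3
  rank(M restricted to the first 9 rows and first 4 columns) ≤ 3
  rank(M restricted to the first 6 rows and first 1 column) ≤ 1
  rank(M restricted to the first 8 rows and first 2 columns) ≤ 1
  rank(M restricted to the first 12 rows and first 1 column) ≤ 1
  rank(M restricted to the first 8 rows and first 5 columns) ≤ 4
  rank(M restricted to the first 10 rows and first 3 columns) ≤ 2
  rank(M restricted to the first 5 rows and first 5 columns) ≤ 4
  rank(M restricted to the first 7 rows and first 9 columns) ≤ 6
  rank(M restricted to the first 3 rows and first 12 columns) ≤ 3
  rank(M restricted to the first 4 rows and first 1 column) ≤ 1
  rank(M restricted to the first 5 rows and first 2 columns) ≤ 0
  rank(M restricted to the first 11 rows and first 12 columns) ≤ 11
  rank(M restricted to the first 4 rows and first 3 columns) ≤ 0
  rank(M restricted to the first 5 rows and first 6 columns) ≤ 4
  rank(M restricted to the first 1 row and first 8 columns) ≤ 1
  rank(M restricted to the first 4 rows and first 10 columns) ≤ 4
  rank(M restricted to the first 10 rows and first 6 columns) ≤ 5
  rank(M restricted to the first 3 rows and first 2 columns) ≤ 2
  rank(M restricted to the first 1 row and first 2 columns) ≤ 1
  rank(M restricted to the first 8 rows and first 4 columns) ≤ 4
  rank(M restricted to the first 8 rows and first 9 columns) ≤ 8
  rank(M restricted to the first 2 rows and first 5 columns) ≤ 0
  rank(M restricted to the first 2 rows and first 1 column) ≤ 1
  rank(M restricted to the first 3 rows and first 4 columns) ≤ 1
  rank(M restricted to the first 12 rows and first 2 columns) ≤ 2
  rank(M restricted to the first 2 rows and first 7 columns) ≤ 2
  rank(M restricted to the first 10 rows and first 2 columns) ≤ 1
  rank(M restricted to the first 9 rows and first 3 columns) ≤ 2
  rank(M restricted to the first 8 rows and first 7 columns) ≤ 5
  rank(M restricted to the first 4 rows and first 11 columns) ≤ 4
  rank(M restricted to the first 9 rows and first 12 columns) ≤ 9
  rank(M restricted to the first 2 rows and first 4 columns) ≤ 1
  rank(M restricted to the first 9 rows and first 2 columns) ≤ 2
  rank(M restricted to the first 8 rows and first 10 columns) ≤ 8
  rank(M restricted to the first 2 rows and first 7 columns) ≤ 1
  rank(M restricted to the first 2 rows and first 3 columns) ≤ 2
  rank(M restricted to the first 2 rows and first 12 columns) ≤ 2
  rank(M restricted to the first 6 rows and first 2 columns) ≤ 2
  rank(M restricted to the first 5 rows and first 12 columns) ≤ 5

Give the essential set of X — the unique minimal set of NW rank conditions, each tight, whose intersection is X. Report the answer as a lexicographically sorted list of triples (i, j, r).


The tightest implied rank at each (i,j), from the 40 conditions:

  i=1: 0, 0, 0, 0, 0, 1, 1, 1, 1, 1, 1, 1
  i=2: 0, 0, 0, 0, 0, 1, 1, 2, 2, 2, 2, 2
  i=3: 0, 0, 0, 1, 1, 2, 2, 3, 3, 3, 3, 3
  i=4: 0, 0, 0, 1, 2, 3, 3, 4, 4, 4, 4, 4
  i=5: 0, 0, 1, 2, 3, 4, 4, 5, 5, 5, 5, 5
  i=6: 1, 1, 2, 3, 4, 5, 5, 6, 6, 6, 6, 6
  i=7: 1, 1, 2, 3, 4, 5, 5, 6, 6, 7, 7, 7
  i=8: 1, 1, 2, 3, 4, 5, 5, 6, 7, 8, 8, 8
  i=9: 1, 1, 2, 3, 4, 5, 6, 7, 8, 9, 9, 9
  i=10: 1, 1, 2, 3, 4, 5, 6, 7, 8, 9, 10, 10
  i=11: 1, 2, 3, 4, 5, 6, 7, 8, 9, 10, 11, 11
  i=12: 1, 2, 3, 4, 5, 6, 7, 8, 9, 10, 11, 12

so w = (6, 8, 4, 5, 3, 1, 10, 9, 7, 11, 2, 12).

Rothe diagram D(w) (26 cells), 7 SE-corners (essential conditions):

[(2, 5, 0), (2, 7, 1), (4, 3, 0), (5, 2, 0), (7, 9, 6), (8, 7, 5), (10, 2, 1)]


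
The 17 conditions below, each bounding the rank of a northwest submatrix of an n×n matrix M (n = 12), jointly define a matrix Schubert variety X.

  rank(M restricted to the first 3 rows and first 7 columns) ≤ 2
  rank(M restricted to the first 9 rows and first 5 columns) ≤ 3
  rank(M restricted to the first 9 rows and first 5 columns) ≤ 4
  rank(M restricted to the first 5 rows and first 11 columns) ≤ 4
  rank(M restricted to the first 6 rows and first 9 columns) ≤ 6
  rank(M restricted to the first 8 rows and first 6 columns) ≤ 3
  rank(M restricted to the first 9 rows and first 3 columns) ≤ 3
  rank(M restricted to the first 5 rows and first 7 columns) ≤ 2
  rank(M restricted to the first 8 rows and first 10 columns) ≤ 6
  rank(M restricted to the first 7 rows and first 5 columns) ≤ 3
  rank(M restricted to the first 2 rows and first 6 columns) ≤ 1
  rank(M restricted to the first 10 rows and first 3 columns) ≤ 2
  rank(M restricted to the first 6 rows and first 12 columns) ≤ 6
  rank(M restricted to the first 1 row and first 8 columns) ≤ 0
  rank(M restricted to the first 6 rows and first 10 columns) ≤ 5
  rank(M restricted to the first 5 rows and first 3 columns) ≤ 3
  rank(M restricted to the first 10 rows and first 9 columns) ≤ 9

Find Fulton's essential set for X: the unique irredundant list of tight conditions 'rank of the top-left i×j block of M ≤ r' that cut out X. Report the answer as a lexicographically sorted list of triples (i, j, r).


Propagating the 17 rank bounds to every northwest block:

  0, 0, 0, 0, 0, 0, 0, 0, 1, 1, 1, 1
  1, 1, 1, 1, 1, 1, 1, 1, 2, 2, 2, 2
  1, 2, 2, 2, 2, 2, 2, 2, 3, 3, 3, 3
  1, 2, 2, 2, 2, 2, 2, 3, 4, 4, 4, 4
  1, 2, 2, 2, 2, 2, 2, 3, 4, 4, 4, 5
  1, 2, 2, 3, 3, 3, 3, 4, 5, 5, 5, 6
  1, 2, 2, 3, 3, 3, 4, 5, 6, 6, 6, 7
  1, 2, 2, 3, 3, 3, 4, 5, 6, 6, 7, 8
  1, 2, 2, 3, 3, 4, 5, 6, 7, 7, 8, 9
  1, 2, 2, 3, 4, 5, 6, 7, 8, 8, 9, 10
  1, 2, 3, 4, 5, 6, 7, 8, 9, 9, 10, 11
  1, 2, 3, 4, 5, 6, 7, 8, 9, 10, 11, 12

second differences of R give the permutation w = (9, 1, 2, 8, 12, 4, 7, 11, 6, 5, 3, 10).

Fulton essential set (7 of the 31 Rothe cells):

[(1, 8, 0), (5, 7, 2), (5, 11, 4), (8, 6, 3), (8, 10, 6), (9, 5, 3), (10, 3, 2)]


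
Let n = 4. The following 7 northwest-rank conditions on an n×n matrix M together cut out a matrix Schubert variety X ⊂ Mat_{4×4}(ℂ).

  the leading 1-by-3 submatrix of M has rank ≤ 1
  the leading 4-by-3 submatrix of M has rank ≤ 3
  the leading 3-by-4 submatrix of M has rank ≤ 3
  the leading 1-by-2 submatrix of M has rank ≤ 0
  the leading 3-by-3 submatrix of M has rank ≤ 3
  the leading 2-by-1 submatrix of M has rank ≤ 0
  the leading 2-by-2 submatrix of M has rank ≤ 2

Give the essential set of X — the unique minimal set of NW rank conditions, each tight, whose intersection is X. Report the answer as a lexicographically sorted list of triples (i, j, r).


Propagating the 7 rank bounds to every northwest block:

  R[1]: 0 | 0 | 1 | 1
  R[2]: 0 | 1 | 2 | 2
  R[3]: 1 | 2 | 3 | 3
  R[4]: 1 | 2 | 3 | 4

so w = (3, 2, 1, 4).

Rothe diagram D(w) (3 cells), 2 SE-corners (essential conditions):

[(1, 2, 0), (2, 1, 0)]


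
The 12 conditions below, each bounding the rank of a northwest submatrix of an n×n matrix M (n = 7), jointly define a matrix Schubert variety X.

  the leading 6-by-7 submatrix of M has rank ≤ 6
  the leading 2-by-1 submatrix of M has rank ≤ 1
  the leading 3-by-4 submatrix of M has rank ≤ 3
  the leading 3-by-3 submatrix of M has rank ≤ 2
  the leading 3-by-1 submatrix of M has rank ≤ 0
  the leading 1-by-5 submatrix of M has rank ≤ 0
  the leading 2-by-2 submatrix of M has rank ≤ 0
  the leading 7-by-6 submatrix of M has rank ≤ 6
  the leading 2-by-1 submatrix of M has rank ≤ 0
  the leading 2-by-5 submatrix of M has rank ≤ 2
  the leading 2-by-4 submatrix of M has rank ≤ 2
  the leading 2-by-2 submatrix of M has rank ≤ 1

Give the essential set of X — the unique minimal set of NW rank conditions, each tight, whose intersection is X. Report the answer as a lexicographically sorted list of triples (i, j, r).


Reconstructing r_w from the 12 given conditions:

  0 0 0 0 0 1 1
  0 0 1 1 1 2 2
  0 1 2 2 2 3 3
  1 2 3 3 3 4 4
  1 2 3 4 4 5 5
  1 2 3 4 5 6 6
  1 2 3 4 5 6 7

giving w = (6, 3, 2, 1, 4, 5, 7) via Δ²R.

ℓ(w)=8; the 3 essential cells (i,j,r):

[(1, 5, 0), (2, 2, 0), (3, 1, 0)]


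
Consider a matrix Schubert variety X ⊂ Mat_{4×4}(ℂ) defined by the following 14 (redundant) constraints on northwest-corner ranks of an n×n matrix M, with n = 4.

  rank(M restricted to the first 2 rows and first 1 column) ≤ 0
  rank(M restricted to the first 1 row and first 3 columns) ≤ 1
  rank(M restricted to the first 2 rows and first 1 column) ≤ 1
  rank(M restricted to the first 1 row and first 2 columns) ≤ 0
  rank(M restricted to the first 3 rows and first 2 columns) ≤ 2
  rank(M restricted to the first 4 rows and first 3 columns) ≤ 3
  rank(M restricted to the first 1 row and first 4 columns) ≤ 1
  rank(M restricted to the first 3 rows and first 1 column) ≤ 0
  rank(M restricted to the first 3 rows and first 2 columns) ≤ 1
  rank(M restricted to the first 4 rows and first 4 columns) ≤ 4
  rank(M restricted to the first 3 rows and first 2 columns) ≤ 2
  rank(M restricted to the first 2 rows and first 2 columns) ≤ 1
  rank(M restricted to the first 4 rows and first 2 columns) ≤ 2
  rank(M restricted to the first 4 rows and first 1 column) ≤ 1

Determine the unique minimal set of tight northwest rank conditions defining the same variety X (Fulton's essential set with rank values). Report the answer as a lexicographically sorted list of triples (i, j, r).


The tightest implied rank at each (i,j), from the 14 conditions:

  i=1: 0, 0, 1, 1
  i=2: 0, 1, 2, 2
  i=3: 0, 1, 2, 3
  i=4: 1, 2, 3, 4

hence w(1..4) = (3, 2, 4, 1).

Fulton essential set (2 of the 4 Rothe cells):

[(1, 2, 0), (3, 1, 0)]


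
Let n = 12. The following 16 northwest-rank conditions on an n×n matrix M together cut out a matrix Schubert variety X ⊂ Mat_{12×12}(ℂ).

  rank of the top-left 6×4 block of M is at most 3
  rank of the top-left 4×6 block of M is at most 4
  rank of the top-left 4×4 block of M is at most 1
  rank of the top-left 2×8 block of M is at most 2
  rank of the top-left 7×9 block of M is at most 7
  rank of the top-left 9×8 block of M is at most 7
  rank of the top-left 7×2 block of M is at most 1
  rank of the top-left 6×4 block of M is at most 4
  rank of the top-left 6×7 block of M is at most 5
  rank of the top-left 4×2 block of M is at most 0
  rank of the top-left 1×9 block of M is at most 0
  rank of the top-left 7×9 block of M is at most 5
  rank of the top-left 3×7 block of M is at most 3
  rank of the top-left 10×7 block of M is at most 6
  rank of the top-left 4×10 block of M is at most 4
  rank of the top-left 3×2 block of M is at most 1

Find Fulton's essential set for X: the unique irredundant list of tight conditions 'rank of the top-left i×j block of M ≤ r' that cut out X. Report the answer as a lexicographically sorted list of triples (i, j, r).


The tightest implied rank at each (i,j), from the 16 conditions:

  row 1: 0 | 0 | 0 | 0 | 0 | 0 | 0 | 0 | 0 | 1 | 1 | 1
  row 2: 0 | 0 | 1 | 1 | 1 | 1 | 1 | 1 | 1 | 2 | 2 | 2
  row 3: 0 | 0 | 1 | 1 | 2 | 2 | 2 | 2 | 2 | 3 | 3 | 3
  row 4: 0 | 0 | 1 | 1 | 2 | 3 | 3 | 3 | 3 | 4 | 4 | 4
  row 5: 1 | 1 | 2 | 2 | 3 | 4 | 4 | 4 | 4 | 5 | 5 | 5
  row 6: 1 | 1 | 2 | 3 | 4 | 5 | 5 | 5 | 5 | 6 | 6 | 6
  row 7: 1 | 1 | 2 | 3 | 4 | 5 | 5 | 5 | 5 | 6 | 7 | 7
  row 8: 1 | 2 | 3 | 4 | 5 | 6 | 6 | 6 | 6 | 7 | 8 | 8
  row 9: 1 | 2 | 3 | 4 | 5 | 6 | 6 | 7 | 7 | 8 | 9 | 9
  row 10: 1 | 2 | 3 | 4 | 5 | 6 | 6 | 7 | 8 | 9 | 10 | 10
  row 11: 1 | 2 | 3 | 4 | 5 | 6 | 7 | 8 | 9 | 10 | 11 | 11
  row 12: 1 | 2 | 3 | 4 | 5 | 6 | 7 | 8 | 9 | 10 | 11 | 12

giving w = (10, 3, 5, 6, 1, 4, 11, 2, 8, 9, 7, 12) via Δ²R.

Fulton essential set (6 of the 24 Rothe cells):

[(1, 9, 0), (4, 2, 0), (4, 4, 1), (7, 2, 1), (7, 9, 5), (10, 7, 6)]


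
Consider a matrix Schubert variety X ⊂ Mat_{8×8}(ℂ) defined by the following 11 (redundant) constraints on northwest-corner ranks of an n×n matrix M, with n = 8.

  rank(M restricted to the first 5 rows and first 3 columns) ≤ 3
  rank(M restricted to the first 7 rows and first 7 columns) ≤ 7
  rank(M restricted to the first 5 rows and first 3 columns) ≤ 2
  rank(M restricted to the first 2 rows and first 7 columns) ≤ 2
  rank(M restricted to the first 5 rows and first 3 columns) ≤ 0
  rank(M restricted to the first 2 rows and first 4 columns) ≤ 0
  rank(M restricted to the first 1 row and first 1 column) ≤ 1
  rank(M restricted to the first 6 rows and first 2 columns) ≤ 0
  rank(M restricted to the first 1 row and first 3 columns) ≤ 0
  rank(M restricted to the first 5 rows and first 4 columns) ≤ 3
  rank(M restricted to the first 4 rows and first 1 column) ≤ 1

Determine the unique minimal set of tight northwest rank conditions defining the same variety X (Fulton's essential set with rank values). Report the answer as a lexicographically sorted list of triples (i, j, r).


Reconstructing r_w from the 11 given conditions:

  R[1]: 0, 0, 0, 0, 1, 1, 1, 1
  R[2]: 0, 0, 0, 0, 1, 2, 2, 2
  R[3]: 0, 0, 0, 1, 2, 3, 3, 3
  R[4]: 0, 0, 0, 1, 2, 3, 4, 4
  R[5]: 0, 0, 0, 1, 2, 3, 4, 5
  R[6]: 0, 0, 1, 2, 3, 4, 5, 6
  R[7]: 1, 1, 2, 3, 4, 5, 6, 7
  R[8]: 1, 2, 3, 4, 5, 6, 7, 8

the unique w with this rank table is (5, 6, 4, 7, 8, 3, 1, 2).

3 SE-corners of the 19-cell Rothe diagram give Ess(w):

[(2, 4, 0), (5, 3, 0), (6, 2, 0)]


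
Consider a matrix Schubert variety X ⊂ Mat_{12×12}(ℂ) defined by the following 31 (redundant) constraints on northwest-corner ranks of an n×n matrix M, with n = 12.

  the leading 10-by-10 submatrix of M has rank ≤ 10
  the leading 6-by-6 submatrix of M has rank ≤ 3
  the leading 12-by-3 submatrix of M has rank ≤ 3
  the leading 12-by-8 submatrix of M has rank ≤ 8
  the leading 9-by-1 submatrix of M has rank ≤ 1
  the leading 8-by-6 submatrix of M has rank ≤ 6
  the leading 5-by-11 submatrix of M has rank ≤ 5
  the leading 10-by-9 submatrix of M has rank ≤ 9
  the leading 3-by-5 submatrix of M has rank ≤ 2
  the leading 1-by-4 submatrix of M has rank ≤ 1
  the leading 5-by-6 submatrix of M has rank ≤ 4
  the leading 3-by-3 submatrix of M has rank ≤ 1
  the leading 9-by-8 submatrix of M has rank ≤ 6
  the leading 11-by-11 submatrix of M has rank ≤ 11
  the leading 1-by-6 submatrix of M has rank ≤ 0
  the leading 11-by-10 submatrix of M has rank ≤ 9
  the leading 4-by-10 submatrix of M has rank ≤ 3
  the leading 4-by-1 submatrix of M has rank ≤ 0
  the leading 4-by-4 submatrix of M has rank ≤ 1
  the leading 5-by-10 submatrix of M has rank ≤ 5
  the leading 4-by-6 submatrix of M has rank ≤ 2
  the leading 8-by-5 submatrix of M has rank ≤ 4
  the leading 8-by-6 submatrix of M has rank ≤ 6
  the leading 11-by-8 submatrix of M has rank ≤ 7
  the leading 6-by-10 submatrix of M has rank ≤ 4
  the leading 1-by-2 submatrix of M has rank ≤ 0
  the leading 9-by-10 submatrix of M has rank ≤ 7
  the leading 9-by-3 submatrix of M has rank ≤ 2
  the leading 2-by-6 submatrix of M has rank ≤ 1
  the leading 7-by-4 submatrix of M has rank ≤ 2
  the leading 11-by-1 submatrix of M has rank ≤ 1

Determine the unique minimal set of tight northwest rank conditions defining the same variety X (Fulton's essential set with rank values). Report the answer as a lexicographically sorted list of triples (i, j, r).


Propagating the 31 rank bounds to every northwest block:

  R[1]: 0, 0, 0, 0, 0, 0, 1, 1, 1, 1, 1, 1
  R[2]: 0, 1, 1, 1, 1, 1, 2, 2, 2, 2, 2, 2
  R[3]: 0, 1, 1, 1, 2, 2, 3, 3, 3, 3, 3, 3
  R[4]: 0, 1, 1, 1, 2, 2, 3, 3, 3, 3, 4, 4
  R[5]: 1, 2, 2, 2, 3, 3, 4, 4, 4, 4, 5, 5
  R[6]: 1, 2, 2, 2, 3, 3, 4, 4, 4, 4, 5, 6
  R[7]: 1, 2, 2, 2, 3, 4, 5, 5, 5, 5, 6, 7
  R[8]: 1, 2, 2, 3, 4, 5, 6, 6, 6, 6, 7, 8
  R[9]: 1, 2, 2, 3, 4, 5, 6, 6, 7, 7, 8, 9
  R[10]: 1, 2, 3, 4, 5, 6, 7, 7, 8, 8, 9, 10
  R[11]: 1, 2, 3, 4, 5, 6, 7, 7, 8, 9, 10, 11
  R[12]: 1, 2, 3, 4, 5, 6, 7, 8, 9, 10, 11, 12

reading off 1-entries of Δ²R: w = (7, 2, 5, 11, 1, 12, 6, 4, 9, 3, 10, 8).

ℓ(w)=29; the 11 essential cells (i,j,r):

[(1, 6, 0), (4, 1, 0), (4, 4, 1), (4, 6, 2), (4, 10, 3), (6, 6, 3), (6, 10, 4), (7, 4, 2), (9, 3, 2), (9, 8, 6), (11, 8, 7)]


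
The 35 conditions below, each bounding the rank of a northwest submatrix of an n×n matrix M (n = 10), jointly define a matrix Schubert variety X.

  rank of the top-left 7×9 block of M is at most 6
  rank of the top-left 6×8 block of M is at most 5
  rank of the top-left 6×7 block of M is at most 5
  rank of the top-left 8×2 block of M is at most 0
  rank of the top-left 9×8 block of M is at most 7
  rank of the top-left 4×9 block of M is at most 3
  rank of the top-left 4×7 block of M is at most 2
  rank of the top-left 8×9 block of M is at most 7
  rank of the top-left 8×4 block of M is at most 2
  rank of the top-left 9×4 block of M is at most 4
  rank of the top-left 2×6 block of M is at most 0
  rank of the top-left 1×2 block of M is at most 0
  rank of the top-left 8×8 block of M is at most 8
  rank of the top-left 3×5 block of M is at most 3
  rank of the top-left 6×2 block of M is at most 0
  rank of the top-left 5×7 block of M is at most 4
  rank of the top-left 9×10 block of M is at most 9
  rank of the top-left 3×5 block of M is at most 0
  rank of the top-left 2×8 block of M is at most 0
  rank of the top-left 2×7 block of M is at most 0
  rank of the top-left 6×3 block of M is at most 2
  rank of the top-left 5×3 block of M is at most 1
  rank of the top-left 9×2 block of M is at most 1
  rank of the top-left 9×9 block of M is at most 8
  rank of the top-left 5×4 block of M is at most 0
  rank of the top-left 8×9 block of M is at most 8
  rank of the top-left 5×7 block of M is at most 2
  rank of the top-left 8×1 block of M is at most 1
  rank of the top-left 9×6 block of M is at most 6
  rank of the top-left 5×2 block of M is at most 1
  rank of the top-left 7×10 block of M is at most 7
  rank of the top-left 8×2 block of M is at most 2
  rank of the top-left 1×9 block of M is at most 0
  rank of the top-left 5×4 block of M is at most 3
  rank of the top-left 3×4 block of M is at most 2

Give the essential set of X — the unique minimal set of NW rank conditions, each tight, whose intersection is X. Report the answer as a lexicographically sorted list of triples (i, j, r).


The tightest implied rank at each (i,j), from the 35 conditions:

  i=1: 0  0  0  0  0  0  0  0  0  1
  i=2: 0  0  0  0  0  0  0  0  1  2
  i=3: 0  0  0  0  0  1  1  1  2  3
  i=4: 0  0  0  0  1  2  2  2  3  4
  i=5: 0  0  0  0  1  2  2  3  4  5
  i=6: 0  0  1  1  2  3  3  4  5  6
  i=7: 0  0  1  2  3  4  4  5  6  7
  i=8: 0  0  1  2  3  4  5  6  7  8
  i=9: 1  1  2  3  4  5  6  7  8  9
  i=10: 1  2  3  4  5  6  7  8  9  10

so w = (10, 9, 6, 5, 8, 3, 4, 7, 1, 2).

Rothe diagram D(w) (37 cells), 6 SE-corners (essential conditions):

[(1, 9, 0), (2, 8, 0), (3, 5, 0), (5, 4, 0), (5, 7, 2), (8, 2, 0)]


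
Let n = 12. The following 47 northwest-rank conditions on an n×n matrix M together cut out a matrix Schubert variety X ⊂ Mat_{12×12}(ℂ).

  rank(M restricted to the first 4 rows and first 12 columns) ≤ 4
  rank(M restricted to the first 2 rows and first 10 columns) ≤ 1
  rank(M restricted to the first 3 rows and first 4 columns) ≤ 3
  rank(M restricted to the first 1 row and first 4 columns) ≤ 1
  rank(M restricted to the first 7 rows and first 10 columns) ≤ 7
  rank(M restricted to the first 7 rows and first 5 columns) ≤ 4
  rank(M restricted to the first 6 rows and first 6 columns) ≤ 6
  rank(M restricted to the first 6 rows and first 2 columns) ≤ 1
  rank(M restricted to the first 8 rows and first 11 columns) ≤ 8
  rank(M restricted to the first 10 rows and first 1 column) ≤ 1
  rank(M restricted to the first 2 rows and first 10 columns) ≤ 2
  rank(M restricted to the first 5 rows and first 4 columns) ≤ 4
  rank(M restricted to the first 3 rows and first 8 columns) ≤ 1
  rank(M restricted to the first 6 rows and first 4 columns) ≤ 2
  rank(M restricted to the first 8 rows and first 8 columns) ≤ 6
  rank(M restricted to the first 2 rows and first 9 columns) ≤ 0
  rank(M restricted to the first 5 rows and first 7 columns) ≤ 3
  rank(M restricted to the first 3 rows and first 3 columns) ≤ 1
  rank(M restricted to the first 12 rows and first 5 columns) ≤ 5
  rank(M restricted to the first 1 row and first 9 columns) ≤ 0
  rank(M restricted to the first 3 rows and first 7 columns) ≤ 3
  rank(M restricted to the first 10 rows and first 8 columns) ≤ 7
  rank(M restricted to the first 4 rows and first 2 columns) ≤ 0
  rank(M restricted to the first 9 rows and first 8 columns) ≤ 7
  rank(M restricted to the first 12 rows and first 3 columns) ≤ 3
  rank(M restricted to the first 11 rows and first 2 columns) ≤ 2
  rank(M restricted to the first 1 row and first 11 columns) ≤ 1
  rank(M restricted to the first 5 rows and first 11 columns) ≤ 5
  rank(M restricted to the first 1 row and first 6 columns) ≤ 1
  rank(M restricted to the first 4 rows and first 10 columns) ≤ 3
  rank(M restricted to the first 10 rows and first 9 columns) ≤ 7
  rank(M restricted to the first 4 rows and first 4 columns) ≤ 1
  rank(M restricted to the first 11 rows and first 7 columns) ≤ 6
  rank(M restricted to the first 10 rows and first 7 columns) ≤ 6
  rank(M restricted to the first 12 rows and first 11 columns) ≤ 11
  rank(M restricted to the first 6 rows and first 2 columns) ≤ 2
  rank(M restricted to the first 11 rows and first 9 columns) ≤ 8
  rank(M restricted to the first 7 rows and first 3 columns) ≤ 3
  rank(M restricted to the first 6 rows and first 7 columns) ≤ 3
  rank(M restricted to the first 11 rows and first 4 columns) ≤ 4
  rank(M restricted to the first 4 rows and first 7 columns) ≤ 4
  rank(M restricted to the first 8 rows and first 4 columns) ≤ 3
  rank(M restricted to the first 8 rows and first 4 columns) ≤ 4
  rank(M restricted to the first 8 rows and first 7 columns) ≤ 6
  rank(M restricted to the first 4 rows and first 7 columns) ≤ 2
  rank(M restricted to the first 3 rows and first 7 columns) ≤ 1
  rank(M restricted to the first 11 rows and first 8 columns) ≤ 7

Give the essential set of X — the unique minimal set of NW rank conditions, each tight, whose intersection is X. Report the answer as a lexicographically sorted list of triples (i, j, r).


Rank table r_w(12×12) implied by the 47 constraints:

  row 1: 0, 0, 0, 0, 0, 0, 0, 0, 0, 1, 1, 1
  row 2: 0, 0, 0, 0, 0, 0, 0, 0, 0, 1, 2, 2
  row 3: 0, 0, 1, 1, 1, 1, 1, 1, 1, 2, 3, 3
  row 4: 0, 0, 1, 1, 2, 2, 2, 2, 2, 3, 4, 4
  row 5: 1, 1, 2, 2, 3, 3, 3, 3, 3, 4, 5, 5
  row 6: 1, 1, 2, 2, 3, 3, 3, 4, 4, 5, 6, 6
  row 7: 1, 2, 3, 3, 4, 4, 4, 5, 5, 6, 7, 7
  row 8: 1, 2, 3, 3, 4, 5, 5, 6, 6, 7, 8, 8
  row 9: 1, 2, 3, 4, 5, 6, 6, 7, 7, 8, 9, 9
  row 10: 1, 2, 3, 4, 5, 6, 6, 7, 7, 8, 9, 10
  row 11: 1, 2, 3, 4, 5, 6, 6, 7, 8, 9, 10, 11
  row 12: 1, 2, 3, 4, 5, 6, 7, 8, 9, 10, 11, 12

second differences of R give the permutation w = (10, 11, 3, 5, 1, 8, 2, 6, 4, 12, 9, 7).

ℓ(w)=31; the 9 essential cells (i,j,r):

[(2, 9, 0), (4, 2, 0), (4, 4, 1), (6, 2, 1), (6, 4, 2), (6, 7, 3), (8, 4, 3), (10, 9, 7), (11, 7, 6)]


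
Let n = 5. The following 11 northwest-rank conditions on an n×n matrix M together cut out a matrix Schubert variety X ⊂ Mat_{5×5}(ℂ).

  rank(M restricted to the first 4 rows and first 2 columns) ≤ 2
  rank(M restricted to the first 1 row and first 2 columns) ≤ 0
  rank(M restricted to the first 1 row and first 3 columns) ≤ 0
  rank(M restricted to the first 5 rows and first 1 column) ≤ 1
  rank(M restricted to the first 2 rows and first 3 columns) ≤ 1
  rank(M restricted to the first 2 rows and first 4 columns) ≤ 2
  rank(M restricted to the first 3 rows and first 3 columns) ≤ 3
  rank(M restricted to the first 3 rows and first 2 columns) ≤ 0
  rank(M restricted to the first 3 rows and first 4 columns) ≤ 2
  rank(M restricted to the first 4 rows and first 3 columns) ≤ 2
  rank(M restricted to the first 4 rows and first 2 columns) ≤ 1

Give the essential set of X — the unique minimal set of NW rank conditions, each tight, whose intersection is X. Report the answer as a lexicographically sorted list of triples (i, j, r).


Computing R[i][j] = min implied NW-rank bound (n=5, 11 conditions):

  i=1: 0 0 0 1 1
  i=2: 0 0 1 2 2
  i=3: 0 0 1 2 3
  i=4: 1 1 2 3 4
  i=5: 1 2 3 4 5

second differences of R give the permutation w = (4, 3, 5, 1, 2).

Fulton essential set (2 of the 7 Rothe cells):

[(1, 3, 0), (3, 2, 0)]


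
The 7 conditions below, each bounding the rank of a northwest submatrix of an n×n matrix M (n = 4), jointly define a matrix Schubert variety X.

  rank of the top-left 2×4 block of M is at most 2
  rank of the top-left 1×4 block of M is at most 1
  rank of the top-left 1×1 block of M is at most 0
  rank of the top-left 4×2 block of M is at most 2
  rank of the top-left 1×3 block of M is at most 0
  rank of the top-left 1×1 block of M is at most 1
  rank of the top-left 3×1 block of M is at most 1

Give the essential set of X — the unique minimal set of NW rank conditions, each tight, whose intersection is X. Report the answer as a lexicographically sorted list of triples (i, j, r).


Rank table r_w(4×4) implied by the 7 constraints:

  R[1]: 0  0  0  1
  R[2]: 1  1  1  2
  R[3]: 1  2  2  3
  R[4]: 1  2  3  4

second differences of R give the permutation w = (4, 1, 2, 3).

|D(w)|=3, |Ess(w)|=1:

[(1, 3, 0)]


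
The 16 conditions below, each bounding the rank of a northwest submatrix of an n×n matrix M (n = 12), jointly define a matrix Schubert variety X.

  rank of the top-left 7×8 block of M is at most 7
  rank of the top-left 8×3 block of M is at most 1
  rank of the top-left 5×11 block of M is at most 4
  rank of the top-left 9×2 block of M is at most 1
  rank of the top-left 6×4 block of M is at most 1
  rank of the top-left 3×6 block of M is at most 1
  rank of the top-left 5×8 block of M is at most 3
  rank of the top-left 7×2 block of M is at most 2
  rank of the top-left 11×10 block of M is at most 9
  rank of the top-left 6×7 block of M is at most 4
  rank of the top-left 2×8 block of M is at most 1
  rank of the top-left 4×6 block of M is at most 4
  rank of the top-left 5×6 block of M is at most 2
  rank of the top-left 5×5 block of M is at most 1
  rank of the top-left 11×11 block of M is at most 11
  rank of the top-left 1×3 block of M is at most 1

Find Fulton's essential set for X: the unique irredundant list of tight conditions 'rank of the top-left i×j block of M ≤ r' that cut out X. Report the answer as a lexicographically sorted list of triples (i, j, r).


Reconstructing r_w from the 16 given conditions:

  R[1]: 1  1  1  1  1  1  1  1  1  1  1  1
  R[2]: 1  1  1  1  1  1  1  1  2  2  2  2
  R[3]: 1  1  1  1  1  1  2  2  3  3  3  3
  R[4]: 1  1  1  1  1  2  3  3  4  4  4  4
  R[5]: 1  1  1  1  1  2  3  3  4  4  4  5
  R[6]: 1  1  1  1  2  3  4  4  5  5  5  6
  R[7]: 1  1  1  2  3  4  5  5  6  6  6  7
  R[8]: 1  1  1  2  3  4  5  6  7  7  7  8
  R[9]: 1  1  2  3  4  5  6  7  8  8  8  9
  R[10]: 1  2  3  4  5  6  7  8  9  9  9  10
  R[11]: 1  2  3  4  5  6  7  8  9  9  10  11
  R[12]: 1  2  3  4  5  6  7  8  9  10  11  12

the unique w with this rank table is (1, 9, 7, 6, 12, 5, 4, 8, 3, 2, 11, 10).

|D(w)|=32, |Ess(w)|=9:

[(2, 8, 1), (3, 6, 1), (5, 5, 1), (5, 8, 3), (5, 11, 4), (6, 4, 1), (8, 3, 1), (9, 2, 1), (11, 10, 9)]


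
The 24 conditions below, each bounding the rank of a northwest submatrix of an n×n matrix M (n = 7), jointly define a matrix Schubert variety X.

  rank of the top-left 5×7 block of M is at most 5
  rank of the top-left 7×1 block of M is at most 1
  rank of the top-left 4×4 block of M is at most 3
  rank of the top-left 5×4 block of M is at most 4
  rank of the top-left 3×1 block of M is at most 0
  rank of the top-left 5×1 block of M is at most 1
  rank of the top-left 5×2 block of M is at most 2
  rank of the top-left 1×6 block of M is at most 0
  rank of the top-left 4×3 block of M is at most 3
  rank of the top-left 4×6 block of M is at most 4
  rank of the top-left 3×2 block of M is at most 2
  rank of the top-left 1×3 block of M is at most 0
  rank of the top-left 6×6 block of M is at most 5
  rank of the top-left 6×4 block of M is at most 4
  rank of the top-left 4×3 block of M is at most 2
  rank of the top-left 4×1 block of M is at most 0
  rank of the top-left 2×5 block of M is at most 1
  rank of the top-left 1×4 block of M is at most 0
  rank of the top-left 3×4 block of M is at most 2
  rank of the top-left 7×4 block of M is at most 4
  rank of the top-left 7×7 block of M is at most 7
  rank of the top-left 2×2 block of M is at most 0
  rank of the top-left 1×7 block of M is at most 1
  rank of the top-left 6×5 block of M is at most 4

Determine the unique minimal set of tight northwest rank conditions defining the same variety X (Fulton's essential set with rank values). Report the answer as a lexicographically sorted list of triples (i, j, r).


Propagating the 24 rank bounds to every northwest block:

  row 1: 0 0 0 0 0 0 1
  row 2: 0 0 1 1 1 1 2
  row 3: 0 1 2 2 2 2 3
  row 4: 0 1 2 3 3 3 4
  row 5: 1 2 3 4 4 4 5
  row 6: 1 2 3 4 4 5 6
  row 7: 1 2 3 4 5 6 7

the unique w with this rank table is (7, 3, 2, 4, 1, 6, 5).

Rothe diagram D(w) (11 cells), 4 SE-corners (essential conditions):

[(1, 6, 0), (2, 2, 0), (4, 1, 0), (6, 5, 4)]


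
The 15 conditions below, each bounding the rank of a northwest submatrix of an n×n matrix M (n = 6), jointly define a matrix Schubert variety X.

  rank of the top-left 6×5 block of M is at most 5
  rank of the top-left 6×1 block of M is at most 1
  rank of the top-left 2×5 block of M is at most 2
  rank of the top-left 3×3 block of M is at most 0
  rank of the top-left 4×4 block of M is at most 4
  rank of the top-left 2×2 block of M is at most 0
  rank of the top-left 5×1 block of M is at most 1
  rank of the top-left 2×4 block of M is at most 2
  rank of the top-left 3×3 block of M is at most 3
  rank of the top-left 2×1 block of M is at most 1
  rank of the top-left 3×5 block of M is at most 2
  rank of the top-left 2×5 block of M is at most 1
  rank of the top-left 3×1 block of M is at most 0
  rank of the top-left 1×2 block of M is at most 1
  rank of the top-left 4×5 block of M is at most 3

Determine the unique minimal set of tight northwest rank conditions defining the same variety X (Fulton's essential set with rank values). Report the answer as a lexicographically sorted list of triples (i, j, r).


Computing R[i][j] = min implied NW-rank bound (n=6, 15 conditions):

  row 1: 0, 0, 0, 1, 1, 1
  row 2: 0, 0, 0, 1, 1, 2
  row 3: 0, 0, 0, 1, 2, 3
  row 4: 1, 1, 1, 2, 3, 4
  row 5: 1, 2, 2, 3, 4, 5
  row 6: 1, 2, 3, 4, 5, 6

the unique w with this rank table is (4, 6, 5, 1, 2, 3).

D(w) has 10 cells with 2 SE-corners; essential set:

[(2, 5, 1), (3, 3, 0)]


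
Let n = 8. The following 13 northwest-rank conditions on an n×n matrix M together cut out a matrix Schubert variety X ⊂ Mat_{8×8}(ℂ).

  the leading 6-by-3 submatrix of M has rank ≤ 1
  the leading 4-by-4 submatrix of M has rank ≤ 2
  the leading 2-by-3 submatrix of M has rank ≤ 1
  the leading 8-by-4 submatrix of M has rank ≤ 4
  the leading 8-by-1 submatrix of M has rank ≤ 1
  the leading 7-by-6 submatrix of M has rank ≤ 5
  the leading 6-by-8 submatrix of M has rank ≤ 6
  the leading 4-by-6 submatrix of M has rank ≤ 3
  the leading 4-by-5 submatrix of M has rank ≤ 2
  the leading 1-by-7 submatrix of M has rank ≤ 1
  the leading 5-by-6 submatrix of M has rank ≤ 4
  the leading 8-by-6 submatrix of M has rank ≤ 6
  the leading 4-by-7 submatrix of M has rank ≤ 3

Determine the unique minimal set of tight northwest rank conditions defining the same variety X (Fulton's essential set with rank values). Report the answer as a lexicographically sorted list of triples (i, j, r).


Rank table r_w(8×8) implied by the 13 constraints:

  i=1: 1 | 1 | 1 | 1 | 1 | 1 | 1 | 1
  i=2: 1 | 1 | 1 | 2 | 2 | 2 | 2 | 2
  i=3: 1 | 1 | 1 | 2 | 2 | 3 | 3 | 3
  i=4: 1 | 1 | 1 | 2 | 2 | 3 | 3 | 4
  i=5: 1 | 1 | 1 | 2 | 3 | 4 | 4 | 5
  i=6: 1 | 1 | 1 | 2 | 3 | 4 | 5 | 6
  i=7: 1 | 2 | 2 | 3 | 4 | 5 | 6 | 7
  i=8: 1 | 2 | 3 | 4 | 5 | 6 | 7 | 8

giving w = (1, 4, 6, 8, 5, 7, 2, 3) via Δ²R.

Fulton essential set (3 of the 13 Rothe cells):

[(4, 5, 2), (4, 7, 3), (6, 3, 1)]


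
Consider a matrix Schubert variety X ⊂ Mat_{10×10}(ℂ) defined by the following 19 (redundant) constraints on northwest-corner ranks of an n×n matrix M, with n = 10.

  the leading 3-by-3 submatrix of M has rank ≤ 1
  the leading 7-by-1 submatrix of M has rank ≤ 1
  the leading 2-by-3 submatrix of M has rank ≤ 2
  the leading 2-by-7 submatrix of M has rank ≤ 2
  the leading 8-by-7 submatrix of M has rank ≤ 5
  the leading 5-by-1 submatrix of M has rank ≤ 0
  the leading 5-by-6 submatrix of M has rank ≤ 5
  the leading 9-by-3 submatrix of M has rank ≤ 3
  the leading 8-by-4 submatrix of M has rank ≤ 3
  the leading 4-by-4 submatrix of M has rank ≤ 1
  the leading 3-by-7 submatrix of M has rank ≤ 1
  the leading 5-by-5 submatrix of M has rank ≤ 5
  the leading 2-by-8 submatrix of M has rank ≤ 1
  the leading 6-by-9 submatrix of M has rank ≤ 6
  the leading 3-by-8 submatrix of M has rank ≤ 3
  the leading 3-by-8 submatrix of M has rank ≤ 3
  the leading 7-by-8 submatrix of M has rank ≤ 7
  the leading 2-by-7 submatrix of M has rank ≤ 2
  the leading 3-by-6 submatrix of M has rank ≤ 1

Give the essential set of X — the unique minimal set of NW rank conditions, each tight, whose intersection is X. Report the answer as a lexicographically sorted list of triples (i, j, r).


Propagating the 19 rank bounds to every northwest block:

  row 1: 0 1 1 1 1 1 1 1 1 1
  row 2: 0 1 1 1 1 1 1 1 2 2
  row 3: 0 1 1 1 1 1 1 2 3 3
  row 4: 0 1 1 1 2 2 2 3 4 4
  row 5: 0 1 2 2 3 3 3 4 5 5
  row 6: 1 2 3 3 4 4 4 5 6 6
  row 7: 1 2 3 3 4 5 5 6 7 7
  row 8: 1 2 3 3 4 5 5 6 7 8
  row 9: 1 2 3 4 5 6 6 7 8 9
  row 10: 1 2 3 4 5 6 7 8 9 10

hence w(1..10) = (2, 9, 8, 5, 3, 1, 6, 10, 4, 7).

ℓ(w)=21; the 6 essential cells (i,j,r):

[(2, 8, 1), (3, 7, 1), (4, 4, 1), (5, 1, 0), (8, 4, 3), (8, 7, 5)]


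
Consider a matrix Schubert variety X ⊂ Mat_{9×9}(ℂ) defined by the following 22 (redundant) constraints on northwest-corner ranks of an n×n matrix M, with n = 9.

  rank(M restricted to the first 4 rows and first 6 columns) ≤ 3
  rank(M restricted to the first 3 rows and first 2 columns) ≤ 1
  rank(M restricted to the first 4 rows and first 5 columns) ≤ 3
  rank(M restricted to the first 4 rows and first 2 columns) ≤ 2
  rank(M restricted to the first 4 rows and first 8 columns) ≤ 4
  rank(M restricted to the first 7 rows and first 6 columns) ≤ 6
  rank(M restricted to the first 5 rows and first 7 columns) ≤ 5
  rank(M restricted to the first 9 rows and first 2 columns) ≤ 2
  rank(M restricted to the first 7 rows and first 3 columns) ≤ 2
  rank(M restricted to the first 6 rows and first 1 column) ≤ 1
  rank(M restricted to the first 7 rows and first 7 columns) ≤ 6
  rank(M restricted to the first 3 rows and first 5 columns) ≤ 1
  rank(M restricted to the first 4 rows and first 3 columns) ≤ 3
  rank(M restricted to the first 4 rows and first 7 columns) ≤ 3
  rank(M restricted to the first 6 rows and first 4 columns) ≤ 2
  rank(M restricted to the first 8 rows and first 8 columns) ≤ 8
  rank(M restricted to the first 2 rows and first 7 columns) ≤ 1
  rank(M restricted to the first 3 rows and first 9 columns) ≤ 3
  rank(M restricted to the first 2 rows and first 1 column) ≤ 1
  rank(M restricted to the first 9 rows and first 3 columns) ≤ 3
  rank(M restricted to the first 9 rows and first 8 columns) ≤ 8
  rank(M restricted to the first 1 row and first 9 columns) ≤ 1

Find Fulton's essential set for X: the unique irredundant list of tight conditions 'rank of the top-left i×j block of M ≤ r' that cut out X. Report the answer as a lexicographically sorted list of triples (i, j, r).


Rank table r_w(9×9) implied by the 22 constraints:

  i=1: 1 1 1 1 1 1 1 1 1
  i=2: 1 1 1 1 1 1 1 2 2
  i=3: 1 1 1 1 1 2 2 3 3
  i=4: 1 2 2 2 2 3 3 4 4
  i=5: 1 2 2 2 3 4 4 5 5
  i=6: 1 2 2 2 3 4 5 6 6
  i=7: 1 2 2 3 4 5 6 7 7
  i=8: 1 2 3 4 5 6 7 8 8
  i=9: 1 2 3 4 5 6 7 8 9

second differences of R give the permutation w = (1, 8, 6, 2, 5, 7, 4, 3, 9).

|D(w)|=15, |Ess(w)|=4:

[(2, 7, 1), (3, 5, 1), (6, 4, 2), (7, 3, 2)]
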